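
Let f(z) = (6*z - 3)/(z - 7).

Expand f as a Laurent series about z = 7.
Put w = z - (7), i.e. z = w + 7. The denominator is w, so it suffices to rewrite the numerator in powers of w.

P(z) = 6*z - 3
P(w + 7) = 39 + 6*w

Dividing each term by w:
  f = 39/w + 6

Substituting back w = z - 7:
  f(z) = 39/(z - 7) + 6

The series is finite because the numerator is a polynomial; the negative powers form the principal part, and the coefficient of 1/(z - 7) gives Res(f, 7) = 39.

Final answer: 39/(z - 7) + 6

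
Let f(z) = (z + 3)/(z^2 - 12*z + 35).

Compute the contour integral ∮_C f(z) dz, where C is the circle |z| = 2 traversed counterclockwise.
0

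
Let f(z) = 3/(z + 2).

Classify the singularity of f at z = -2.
pole of order 1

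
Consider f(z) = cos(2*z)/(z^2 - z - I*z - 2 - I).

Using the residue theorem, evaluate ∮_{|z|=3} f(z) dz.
By the residue theorem, ∮_C f(z) dz = 2πi · (sum of the residues of f at the poles inside |z| = 3).

The denominator factors as (z - 2 - I)*(z + 1), so the singularities of f are simple poles at z = 2 + I, z = -1.
  |2 + I|² = 5 < 9 = 3², so this pole is inside the contour.
  |-1|² = 1 < 9 = 3², so this pole is inside the contour.

With P(z) = cos(2*z) and Q(z) = z^2 - z - I*z - 2 - I, each pole is simple, so Res(f, z₀) = P(z₀)/Q'(z₀) with Q'(z) = 2*z - 1 - I.
  Res(f, 2 + I) = P(2 + I)/Q'(2 + I) = (cos(4 + 2*I))/(3 + I) = (3/10 - I/10)*cos(4 + 2*I)
  Res(f, -1) = P(-1)/Q'(-1) = (cos(2))/(-3 - I) = (-3/10 + I/10)*cos(2)

Sum of residues inside C: (-3/10 + I/10)*cos(2) + (3/10 - I/10)*cos(4 + 2*I)
∮_C f(z) dz = 2πi · ((-3/10 + I/10)*cos(2) + (3/10 - I/10)*cos(4 + 2*I)) = pi*(1/5 + 3*I/5)*cos(4 + 2*I) + pi*(-1/5 - 3*I/5)*cos(2)

Final answer: pi*(1/5 + 3*I/5)*cos(4 + 2*I) + pi*(-1/5 - 3*I/5)*cos(2)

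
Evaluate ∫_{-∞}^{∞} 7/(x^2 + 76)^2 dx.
7*sqrt(19)*pi/5776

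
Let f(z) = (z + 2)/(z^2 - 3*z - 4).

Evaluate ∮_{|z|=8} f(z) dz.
By the residue theorem, ∮_C f(z) dz = 2πi · (sum of the residues of f at the poles inside |z| = 8).

The denominator factors as (z + 1)*(z - 4), so the singularities of f are simple poles at z = -1, z = 4.
  |-1|² = 1 < 64 = 8², so this pole is inside the contour.
  |4|² = 16 < 64 = 8², so this pole is inside the contour.

With P(z) = z + 2 and Q(z) = z^2 - 3*z - 4, each pole is simple, so Res(f, z₀) = P(z₀)/Q'(z₀) with Q'(z) = 2*z - 3.
  Res(f, -1) = P(-1)/Q'(-1) = (1)/(-5) = -1/5
  Res(f, 4) = P(4)/Q'(4) = (6)/(5) = 6/5

Sum of residues inside C: 1
∮_C f(z) dz = 2πi · (1) = 2*I*pi

Final answer: 2*I*pi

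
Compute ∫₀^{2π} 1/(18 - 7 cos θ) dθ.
Call the integral J. The integrand is 2π-periodic and we integrate over a full period, so shifting θ does not change the value (θ → θ + π flips the sign of the trig term). Hence
  J = ∫₀^{2π} dθ/(18 + 7 cos θ).
Put z = e^{iθ}: then cos θ = (z + 1/z)/2, dθ = dz/(iz), and z runs once counterclockwise around |z| = 1:
  J = ∮_{|z|=1} 1/(18 + 7*(z + 1/z)/2) · dz/(iz) = (2/i) ∮_{|z|=1} dz/(7*z^2 + 36*z + 7).
The roots of 7*z^2 + 36*z + 7 are z = (-18 ± sqrt(18^2 - 7^2))/7, with sqrt(275) = 5*sqrt(11); their product is 1, so only z₊ = -18/7 + 5*sqrt(11)/7 lies inside the unit circle (z₋ = -18/7 - 5*sqrt(11)/7 lies outside).
z₊ is a simple zero of q(z) = 7*z^2 + 36*z + 7, so Res(1/q, z₊) = 1/q'(z₊) with q'(z) = 14*z + 36; and q'(z₊) = 7*(z₊ - z₋) = 10*sqrt(11).
Therefore J = (2/i) · 2πi · 1/(10*sqrt(11)) = 2*pi/(5*sqrt(11)) = 2*sqrt(11)*pi/55

Final answer: 2*sqrt(11)*pi/55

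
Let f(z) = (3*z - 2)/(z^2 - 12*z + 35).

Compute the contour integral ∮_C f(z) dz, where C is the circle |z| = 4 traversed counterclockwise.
By the residue theorem, ∮_C f(z) dz = 2πi · (sum of the residues of f at the poles inside |z| = 4).

The denominator factors as (z - 5)*(z - 7), so the singularities of f are simple poles at z = 5, z = 7.
  |5|² = 25 > 16 = 4², so this pole is outside the contour.
  |7|² = 49 > 16 = 4², so this pole is outside the contour.

No pole lies inside the contour, so f is analytic on and inside C and the integral is 0 (Cauchy's theorem).

Final answer: 0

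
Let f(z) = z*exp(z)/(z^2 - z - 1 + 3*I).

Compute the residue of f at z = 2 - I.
Write f(z) = P(z)/Q(z) with P(z) = z*exp(z) and Q(z) = z^2 - z - 1 + 3*I.
The denominator factors as Q(z) = (z + 1 - I)*(z - 2 + I), so z = 2 - I is a simple zero of Q and P is analytic there; z = 2 - I is therefore a simple pole and
  Res(f, z₀) = P(z₀)/Q'(z₀).

Q'(z) = 2*z - 1, so Q'(2 - I) = 3 - 2*I.
P(2 - I) = (2 - I)*exp(2 - I).

Res(f, 2 - I) = ((2 - I)*exp(2 - I))/(3 - 2*I) = (8/13 + I/13)*exp(2 - I)

Final answer: (8/13 + I/13)*exp(2 - I)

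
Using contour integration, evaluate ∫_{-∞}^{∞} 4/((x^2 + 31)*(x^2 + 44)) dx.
Let f(z) = 4/((z^2 + 31)*(z^2 + 44)). The denominator has no real zeros and deg Q - deg P = 4 ≥ 2, so the integral of f over the upper semicircle |z| = R tends to 0 as R → ∞. Closing the contour in the upper half-plane,
  ∫_{-∞}^{∞} f(x) dx = 2πi · Σ Res(f, z_k)  over the poles with Im z_k > 0.

Zeros of the denominator: z^2 + 44 = 0 gives z = ±2*sqrt(11)*I; z^2 + 31 = 0 gives z = ±sqrt(31)*I.
Upper half-plane: z = 2*sqrt(11)*I, z = sqrt(31)*I (simple).

Each pole is a simple zero of Q(z) = z^4 + 75*z^2 + 1364, so Res(f, z₀) = P(z₀)/Q'(z₀) with P(z) = 4, Q'(z) = 4*z^3 + 150*z:
  Res(f, 2*sqrt(11)*I) = (4)/(-52*sqrt(11)*I) = sqrt(11)*I/143
  Res(f, sqrt(31)*I) = (4)/(26*sqrt(31)*I) = -2*sqrt(31)*I/403

Sum of residues: I*(-22*sqrt(31) + 31*sqrt(11))/4433
∫_{-∞}^{∞} f(x) dx = 2πi · (I*(-22*sqrt(31) + 31*sqrt(11))/4433) = 2*pi*(-31*sqrt(11) + 22*sqrt(31))/4433

Final answer: 2*pi*(-31*sqrt(11) + 22*sqrt(31))/4433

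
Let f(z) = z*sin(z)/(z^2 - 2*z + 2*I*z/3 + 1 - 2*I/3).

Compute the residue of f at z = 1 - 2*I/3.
(1 + 3*I/2)*sin(1 - 2*I/3)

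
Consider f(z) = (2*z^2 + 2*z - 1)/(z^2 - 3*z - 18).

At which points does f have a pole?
The singularities of f are the zeros of the denominator. Factoring,
  z^2 - 3*z - 18 = (z + 3)*(z - 6)
so the candidates are z = -3, z = 6.

Check the numerator P(z) = 2*z^2 + 2*z - 1 at each one:
  P(-3) = 11 ≠ 0, so z = -3 is a (simple) pole.
  P(6) = 83 ≠ 0, so z = 6 is a (simple) pole.

Poles of f: {-3, 6}

Final answer: {-3, 6}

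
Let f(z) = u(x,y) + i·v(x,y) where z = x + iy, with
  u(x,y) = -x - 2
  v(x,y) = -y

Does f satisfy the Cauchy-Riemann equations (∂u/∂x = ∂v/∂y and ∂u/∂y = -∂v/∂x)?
∂u/∂x = -1
∂v/∂y = -1
∂u/∂y = 0
∂v/∂x = 0
∂u/∂x = ∂v/∂y and ∂u/∂y = -∂v/∂x hold identically; f is analytic.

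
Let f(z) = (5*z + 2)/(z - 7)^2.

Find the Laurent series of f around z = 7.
37/(z - 7)^2 + 5/(z - 7)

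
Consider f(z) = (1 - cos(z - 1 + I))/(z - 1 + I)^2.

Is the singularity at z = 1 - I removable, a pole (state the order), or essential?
Let u = z - 1 + I. The argument of cos is z - 1 + I = u, so
  f = (1 - cos(u))/u^2 = ((u)^2/2 - (u)^4/24 + ...)/u^2 = 1/2 - (1/24)*u^2 + ...
The Laurent expansion about u = 0 has no negative powers; equivalently lim_{z→1 - I} f(z) = 1/2 exists and is finite.
So the singularity is removable.

Final answer: removable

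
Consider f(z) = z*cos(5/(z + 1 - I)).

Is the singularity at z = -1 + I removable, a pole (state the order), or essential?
essential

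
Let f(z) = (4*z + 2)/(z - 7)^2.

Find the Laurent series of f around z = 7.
Put w = z - (7), i.e. z = w + 7. The denominator is w^2, so it suffices to rewrite the numerator in powers of w.

P(z) = 4*z + 2
P(w + 7) = 30 + 4*w

Dividing each term by w^2:
  f = 30/w^2 + 4/w

Substituting back w = z - 7:
  f(z) = 30/(z - 7)^2 + 4/(z - 7)

The series is finite because the numerator is a polynomial; the negative powers form the principal part, and the coefficient of 1/(z - 7) gives Res(f, 7) = 4.

Final answer: 30/(z - 7)^2 + 4/(z - 7)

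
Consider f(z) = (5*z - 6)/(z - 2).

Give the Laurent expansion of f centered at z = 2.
Put w = z - (2), i.e. z = w + 2. The denominator is w, so it suffices to rewrite the numerator in powers of w.

P(z) = 5*z - 6
P(w + 2) = 4 + 5*w

Dividing each term by w:
  f = 4/w + 5

Substituting back w = z - 2:
  f(z) = 4/(z - 2) + 5

The series is finite because the numerator is a polynomial; the negative powers form the principal part, and the coefficient of 1/(z - 2) gives Res(f, 2) = 4.

Final answer: 4/(z - 2) + 5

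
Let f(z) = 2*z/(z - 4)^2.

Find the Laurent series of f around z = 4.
Put w = z - (4), i.e. z = w + 4. The denominator is w^2, so it suffices to rewrite the numerator in powers of w.

P(z) = 2*z
P(w + 4) = 8 + 2*w

Dividing each term by w^2:
  f = 8/w^2 + 2/w

Substituting back w = z - 4:
  f(z) = 8/(z - 4)^2 + 2/(z - 4)

The series is finite because the numerator is a polynomial; the negative powers form the principal part, and the coefficient of 1/(z - 4) gives Res(f, 4) = 2.

Final answer: 8/(z - 4)^2 + 2/(z - 4)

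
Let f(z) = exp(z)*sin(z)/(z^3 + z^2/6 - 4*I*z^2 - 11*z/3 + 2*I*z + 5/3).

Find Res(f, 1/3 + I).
Write f(z) = P(z)/Q(z) with P(z) = exp(z)*sin(z) and Q(z) = z^3 + z^2/6 - 4*I*z^2 - 11*z/3 + 2*I*z + 5/3.
The denominator factors as Q(z) = (z + 1 - 3*I)*(z - 1/2)*(z - 1/3 - I), so z = 1/3 + I is a simple zero of Q and P is analytic there; z = 1/3 + I is therefore a simple pole and
  Res(f, z₀) = P(z₀)/Q'(z₀).

Q'(z) = 3*z^2 + z/3 - 8*I*z - 11/3 + 2*I, so Q'(1/3 + I) = 16/9 + 5*I/3.
P(1/3 + I) = exp(1/3 + I)*sin(1/3 + I).

Res(f, 1/3 + I) = (exp(1/3 + I)*sin(1/3 + I))/(16/9 + 5*I/3) = (144/481 - 135*I/481)*exp(1/3 + I)*sin(1/3 + I)

Final answer: (144/481 - 135*I/481)*exp(1/3 + I)*sin(1/3 + I)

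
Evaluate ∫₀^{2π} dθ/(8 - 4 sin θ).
sqrt(3)*pi/6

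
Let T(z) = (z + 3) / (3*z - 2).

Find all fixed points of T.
{1/2 - sqrt(5)/2, 1/2 + sqrt(5)/2}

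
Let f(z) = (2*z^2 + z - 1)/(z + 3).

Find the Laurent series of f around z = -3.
14/(z + 3) - 11 + 2*(z + 3)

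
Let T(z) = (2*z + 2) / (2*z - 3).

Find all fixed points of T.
T(z) = z means 2*z + 2 = z*(2*z - 3), i.e.
  2*z^2 - 5*z - 2 = 0.
Discriminant: (-5)^2 - 4*(2)*(-2) = 41, so the roots are real.
  z = (5 ± sqrt(41))/(2*(2))
Fixed points: {5/4 - sqrt(41)/4, 5/4 + sqrt(41)/4}

Final answer: {5/4 - sqrt(41)/4, 5/4 + sqrt(41)/4}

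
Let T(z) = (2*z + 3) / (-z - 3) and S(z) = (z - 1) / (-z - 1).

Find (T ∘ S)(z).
(-z - 5)/(2*z + 4)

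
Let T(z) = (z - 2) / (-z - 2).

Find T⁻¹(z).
Set w = T(z) = (z - 2) / (-z - 2) and solve for z:
  w*(-z - 2) = z - 2
  -2*w + z*(-w - 1) + 2 = 0
  z*(-w - 1) = 2*w - 2
  z = (2 - 2*w)/(w + 1)
Renaming the variable, T⁻¹(z) = (-2*z + 2)/(z + 1).
(Check: ad - bc = -4 ≠ 0, so T is invertible.)

Final answer: (-2*z + 2)/(z + 1)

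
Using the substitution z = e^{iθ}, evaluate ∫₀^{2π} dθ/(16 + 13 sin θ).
2*sqrt(87)*pi/87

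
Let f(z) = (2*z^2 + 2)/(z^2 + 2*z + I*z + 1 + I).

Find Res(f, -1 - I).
Write f(z) = P(z)/Q(z) with P(z) = 2*z^2 + 2 and Q(z) = z^2 + 2*z + I*z + 1 + I.
The denominator factors as Q(z) = (z + 1 + I)*(z + 1), so z = -1 - I is a simple zero of Q and P is analytic there; z = -1 - I is therefore a simple pole and
  Res(f, z₀) = P(z₀)/Q'(z₀).

Q'(z) = 2*z + 2 + I, so Q'(-1 - I) = -I.
P(-1 - I) = 2 + 4*I.

Res(f, -1 - I) = (2 + 4*I)/(-I) = -4 + 2*I

Final answer: -4 + 2*I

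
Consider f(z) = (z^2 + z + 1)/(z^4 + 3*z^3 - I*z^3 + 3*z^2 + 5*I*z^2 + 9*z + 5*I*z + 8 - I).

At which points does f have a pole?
The singularities of f are the zeros of the denominator. Factoring,
  z^4 + 3*z^3 - I*z^3 + 3*z^2 + 5*I*z^2 + 9*z + 5*I*z + 8 - I = (z - 1 + 2*I)*(z - I)*(z + 3 - 2*I)*(z + 1)
so the candidates are z = 1 - 2*I, z = I, z = -3 + 2*I, z = -1.

Check the numerator P(z) = z^2 + z + 1 at each one:
  P(1 - 2*I) = -1 - 6*I ≠ 0, so z = 1 - 2*I is a (simple) pole.
  P(I) = I ≠ 0, so z = I is a (simple) pole.
  P(-3 + 2*I) = 3 - 10*I ≠ 0, so z = -3 + 2*I is a (simple) pole.
  P(-1) = 1 ≠ 0, so z = -1 is a (simple) pole.

Poles of f: {-3 + 2*I, -1, I, 1 - 2*I}

Final answer: {-3 + 2*I, -1, I, 1 - 2*I}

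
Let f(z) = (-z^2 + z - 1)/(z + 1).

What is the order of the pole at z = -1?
Factor the denominator:
  z + 1 = (z + 1)

The numerator P(z) = -z^2 + z - 1 has P(-1) = -3 ≠ 0, so no factor of (z + 1) cancels.
Near z = -1 we can therefore write f(z) = g(z)/(z + 1) with g analytic at -1 and g(-1) ≠ 0 (g is just the numerator).

Hence z = -1 is a pole of order 1.

Final answer: 1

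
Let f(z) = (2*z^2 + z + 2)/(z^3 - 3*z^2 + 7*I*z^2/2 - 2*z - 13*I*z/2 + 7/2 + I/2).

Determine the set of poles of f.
The singularities of f are the zeros of the denominator. Factoring,
  z^3 - 3*z^2 + 7*I*z^2/2 - 2*z - 13*I*z/2 + 7/2 + I/2 = (z - 1 + I)*(z - 2 + 3*I/2)*(z + I)
so the candidates are z = 1 - I, z = 2 - 3*I/2, z = -I.

Check the numerator P(z) = 2*z^2 + z + 2 at each one:
  P(1 - I) = 3 - 5*I ≠ 0, so z = 1 - I is a (simple) pole.
  P(2 - 3*I/2) = 15/2 - 27*I/2 ≠ 0, so z = 2 - 3*I/2 is a (simple) pole.
  P(-I) = -I ≠ 0, so z = -I is a (simple) pole.

Poles of f: {-I, 1 - I, 2 - 3*I/2}

Final answer: {-I, 1 - I, 2 - 3*I/2}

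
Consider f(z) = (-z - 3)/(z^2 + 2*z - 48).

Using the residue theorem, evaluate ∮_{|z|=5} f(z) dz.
By the residue theorem, ∮_C f(z) dz = 2πi · (sum of the residues of f at the poles inside |z| = 5).

The denominator factors as (z - 6)*(z + 8), so the singularities of f are simple poles at z = 6, z = -8.
  |6|² = 36 > 25 = 5², so this pole is outside the contour.
  |-8|² = 64 > 25 = 5², so this pole is outside the contour.

No pole lies inside the contour, so f is analytic on and inside C and the integral is 0 (Cauchy's theorem).

Final answer: 0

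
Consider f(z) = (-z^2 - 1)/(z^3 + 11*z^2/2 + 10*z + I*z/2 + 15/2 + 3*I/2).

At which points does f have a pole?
The singularities of f are the zeros of the denominator. Factoring,
  z^3 + 11*z^2/2 + 10*z + I*z/2 + 15/2 + 3*I/2 = (z + 1 + I)*(z + 3/2 - I)*(z + 3)
so the candidates are z = -1 - I, z = -3/2 + I, z = -3.

Check the numerator P(z) = -z^2 - 1 at each one:
  P(-1 - I) = -1 - 2*I ≠ 0, so z = -1 - I is a (simple) pole.
  P(-3/2 + I) = -9/4 + 3*I ≠ 0, so z = -3/2 + I is a (simple) pole.
  P(-3) = -10 ≠ 0, so z = -3 is a (simple) pole.

Poles of f: {-3, -3/2 + I, -1 - I}

Final answer: {-3, -3/2 + I, -1 - I}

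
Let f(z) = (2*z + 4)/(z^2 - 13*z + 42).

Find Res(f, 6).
Write f(z) = P(z)/Q(z) with P(z) = 2*z + 4 and Q(z) = z^2 - 13*z + 42.
The denominator factors as Q(z) = (z - 7)*(z - 6), so z = 6 is a simple zero of Q and P is analytic there; z = 6 is therefore a simple pole and
  Res(f, z₀) = P(z₀)/Q'(z₀).

Q'(z) = 2*z - 13, so Q'(6) = -1.
P(6) = 16.

Res(f, 6) = (16)/(-1) = -16

Final answer: -16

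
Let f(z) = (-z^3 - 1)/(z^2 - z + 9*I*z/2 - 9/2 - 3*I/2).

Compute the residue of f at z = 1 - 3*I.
Write f(z) = P(z)/Q(z) with P(z) = -z^3 - 1 and Q(z) = z^2 - z + 9*I*z/2 - 9/2 - 3*I/2.
The denominator factors as Q(z) = (z + 3*I/2)*(z - 1 + 3*I), so z = 1 - 3*I is a simple zero of Q and P is analytic there; z = 1 - 3*I is therefore a simple pole and
  Res(f, z₀) = P(z₀)/Q'(z₀).

Q'(z) = 2*z - 1 + 9*I/2, so Q'(1 - 3*I) = 1 - 3*I/2.
P(1 - 3*I) = 25 - 18*I.

Res(f, 1 - 3*I) = (25 - 18*I)/(1 - 3*I/2) = 16 + 6*I

Final answer: 16 + 6*I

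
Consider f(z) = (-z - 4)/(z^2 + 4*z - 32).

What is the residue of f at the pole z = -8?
Write f(z) = P(z)/Q(z) with P(z) = -z - 4 and Q(z) = z^2 + 4*z - 32.
The denominator factors as Q(z) = (z + 8)*(z - 4), so z = -8 is a simple zero of Q and P is analytic there; z = -8 is therefore a simple pole and
  Res(f, z₀) = P(z₀)/Q'(z₀).

Q'(z) = 2*z + 4, so Q'(-8) = -12.
P(-8) = 4.

Res(f, -8) = (4)/(-12) = -1/3

Final answer: -1/3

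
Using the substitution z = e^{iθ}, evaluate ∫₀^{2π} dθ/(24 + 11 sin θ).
Call the integral J. The integrand is 2π-periodic and we integrate over a full period, so shifting θ does not change the value (θ → θ + π/2 turns sin θ into cos θ). Hence
  J = ∫₀^{2π} dθ/(24 + 11 cos θ).
Put z = e^{iθ}: then cos θ = (z + 1/z)/2, dθ = dz/(iz), and z runs once counterclockwise around |z| = 1:
  J = ∮_{|z|=1} 1/(24 + 11*(z + 1/z)/2) · dz/(iz) = (2/i) ∮_{|z|=1} dz/(11*z^2 + 48*z + 11).
The roots of 11*z^2 + 48*z + 11 are z = (-24 ± sqrt(24^2 - 11^2))/11, with sqrt(455) = sqrt(455); their product is 1, so only z₊ = -24/11 + sqrt(455)/11 lies inside the unit circle (z₋ = -24/11 - sqrt(455)/11 lies outside).
z₊ is a simple zero of q(z) = 11*z^2 + 48*z + 11, so Res(1/q, z₊) = 1/q'(z₊) with q'(z) = 22*z + 48; and q'(z₊) = 11*(z₊ - z₋) = 2*sqrt(455).
Therefore J = (2/i) · 2πi · 1/(2*sqrt(455)) = 2*pi/(sqrt(455)) = 2*sqrt(455)*pi/455

Final answer: 2*sqrt(455)*pi/455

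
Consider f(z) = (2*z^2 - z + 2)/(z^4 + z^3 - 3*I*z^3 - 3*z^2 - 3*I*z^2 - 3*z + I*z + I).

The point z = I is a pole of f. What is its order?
Factor the denominator:
  z^4 + z^3 - 3*I*z^3 - 3*z^2 - 3*I*z^2 - 3*z + I*z + I = (z - I)^3*(z + 1)

The numerator P(z) = 2*z^2 - z + 2 has P(I) = -I ≠ 0, so no factor of (z - I) cancels.
Near z = I we can therefore write f(z) = g(z)/(z - I)^3 with g analytic at I and g(I) ≠ 0 (g is the numerator divided by the remaining denominator factors).

Hence z = I is a pole of order 3.

Final answer: 3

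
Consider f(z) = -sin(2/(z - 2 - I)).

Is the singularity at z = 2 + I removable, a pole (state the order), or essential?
Let u = z - 2 - I. Then
  sin(2/u) = Σ_{k≥0} (-1)^k (2)^(2k+1)/((2k+1)!·u^(2k+1)) = 2/u - 4/(3*u^3) + 4/(15*u^5) + ...
which has infinitely many negative powers of u, so sin(2/(z - 2 - I)) has an essential singularity at z = 2 + I.
So the singularity is essential.

Final answer: essential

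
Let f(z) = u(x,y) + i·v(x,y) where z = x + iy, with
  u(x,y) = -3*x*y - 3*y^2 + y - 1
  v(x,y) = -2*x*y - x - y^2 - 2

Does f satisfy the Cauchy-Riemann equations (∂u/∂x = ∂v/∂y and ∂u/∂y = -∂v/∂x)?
∂u/∂x = -3*y
∂v/∂y = -2*x - 2*y
∂u/∂y = -3*x - 6*y + 1
∂v/∂x = -2*y - 1
∂u/∂x ≠ ∂v/∂y and ∂u/∂y ≠ -∂v/∂x; the Cauchy-Riemann equations are not satisfied, so f is not analytic.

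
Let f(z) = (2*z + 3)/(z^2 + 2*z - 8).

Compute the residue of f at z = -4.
5/6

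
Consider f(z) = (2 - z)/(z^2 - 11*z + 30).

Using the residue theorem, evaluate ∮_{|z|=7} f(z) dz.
By the residue theorem, ∮_C f(z) dz = 2πi · (sum of the residues of f at the poles inside |z| = 7).

The denominator factors as (z - 6)*(z - 5), so the singularities of f are simple poles at z = 6, z = 5.
  |6|² = 36 < 49 = 7², so this pole is inside the contour.
  |5|² = 25 < 49 = 7², so this pole is inside the contour.

With P(z) = 2 - z and Q(z) = z^2 - 11*z + 30, each pole is simple, so Res(f, z₀) = P(z₀)/Q'(z₀) with Q'(z) = 2*z - 11.
  Res(f, 6) = P(6)/Q'(6) = (-4)/(1) = -4
  Res(f, 5) = P(5)/Q'(5) = (-3)/(-1) = 3

Sum of residues inside C: -1
∮_C f(z) dz = 2πi · (-1) = -2*I*pi

Final answer: -2*I*pi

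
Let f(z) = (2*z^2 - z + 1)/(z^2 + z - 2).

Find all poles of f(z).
The singularities of f are the zeros of the denominator. Factoring,
  z^2 + z - 2 = (z - 1)*(z + 2)
so the candidates are z = 1, z = -2.

Check the numerator P(z) = 2*z^2 - z + 1 at each one:
  P(1) = 2 ≠ 0, so z = 1 is a (simple) pole.
  P(-2) = 11 ≠ 0, so z = -2 is a (simple) pole.

Poles of f: {-2, 1}

Final answer: {-2, 1}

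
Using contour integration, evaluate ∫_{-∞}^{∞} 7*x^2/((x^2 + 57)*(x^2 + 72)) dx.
Let f(z) = 7*z^2/((z^2 + 57)*(z^2 + 72)). The denominator has no real zeros and deg Q - deg P = 2 ≥ 2, so the integral of f over the upper semicircle |z| = R tends to 0 as R → ∞. Closing the contour in the upper half-plane,
  ∫_{-∞}^{∞} f(x) dx = 2πi · Σ Res(f, z_k)  over the poles with Im z_k > 0.

Zeros of the denominator: z^2 + 72 = 0 gives z = ±6*sqrt(2)*I; z^2 + 57 = 0 gives z = ±sqrt(57)*I.
Upper half-plane: z = 6*sqrt(2)*I, z = sqrt(57)*I (simple).

Each pole is a simple zero of Q(z) = z^4 + 129*z^2 + 4104, so Res(f, z₀) = P(z₀)/Q'(z₀) with P(z) = 7*z^2, Q'(z) = 4*z^3 + 258*z:
  Res(f, 6*sqrt(2)*I) = (-504)/(-180*sqrt(2)*I) = -7*sqrt(2)*I/5
  Res(f, sqrt(57)*I) = (-399)/(30*sqrt(57)*I) = 7*sqrt(57)*I/30

Sum of residues: 7*I*(-6*sqrt(2) + sqrt(57))/30
∫_{-∞}^{∞} f(x) dx = 2πi · (7*I*(-6*sqrt(2) + sqrt(57))/30) = 7*pi*(-sqrt(57) + 6*sqrt(2))/15

Final answer: 7*pi*(-sqrt(57) + 6*sqrt(2))/15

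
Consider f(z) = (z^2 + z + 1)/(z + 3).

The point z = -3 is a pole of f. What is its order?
Factor the denominator:
  z + 3 = (z + 3)

The numerator P(z) = z^2 + z + 1 has P(-3) = 7 ≠ 0, so no factor of (z + 3) cancels.
Near z = -3 we can therefore write f(z) = g(z)/(z + 3) with g analytic at -3 and g(-3) ≠ 0 (g is just the numerator).

Hence z = -3 is a pole of order 1.

Final answer: 1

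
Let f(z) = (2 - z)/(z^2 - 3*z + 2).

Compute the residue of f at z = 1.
Write f(z) = P(z)/Q(z) with P(z) = 2 - z and Q(z) = z^2 - 3*z + 2.
The denominator factors as Q(z) = (z - 1)*(z - 2), so z = 1 is a simple zero of Q and P is analytic there; z = 1 is therefore a simple pole and
  Res(f, z₀) = P(z₀)/Q'(z₀).

Q'(z) = 2*z - 3, so Q'(1) = -1.
P(1) = 1.

Res(f, 1) = (1)/(-1) = -1

Final answer: -1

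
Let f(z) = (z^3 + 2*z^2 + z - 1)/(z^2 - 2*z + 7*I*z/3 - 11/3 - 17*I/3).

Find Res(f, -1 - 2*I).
Write f(z) = P(z)/Q(z) with P(z) = z^3 + 2*z^2 + z - 1 and Q(z) = z^2 - 2*z + 7*I*z/3 - 11/3 - 17*I/3.
The denominator factors as Q(z) = (z - 3 + I/3)*(z + 1 + 2*I), so z = -1 - 2*I is a simple zero of Q and P is analytic there; z = -1 - 2*I is therefore a simple pole and
  Res(f, z₀) = P(z₀)/Q'(z₀).

Q'(z) = 2*z - 2 + 7*I/3, so Q'(-1 - 2*I) = -4 - 5*I/3.
P(-1 - 2*I) = 3 + 8*I.

Res(f, -1 - 2*I) = (3 + 8*I)/(-4 - 5*I/3) = -228/169 - 243*I/169

Final answer: -228/169 - 243*I/169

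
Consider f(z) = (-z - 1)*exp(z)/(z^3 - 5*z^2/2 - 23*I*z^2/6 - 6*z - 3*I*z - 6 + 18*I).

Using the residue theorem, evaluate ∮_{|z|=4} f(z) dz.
pi*(2802/52765 + 4104*I/52765)*exp(-2 - 2*I/3) + pi*(146/305 + 142*I/305)*exp(3/2 + 3*I/2)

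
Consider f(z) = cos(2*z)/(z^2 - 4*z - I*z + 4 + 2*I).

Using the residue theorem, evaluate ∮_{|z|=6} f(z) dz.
By the residue theorem, ∮_C f(z) dz = 2πi · (sum of the residues of f at the poles inside |z| = 6).

The denominator factors as (z - 2 - I)*(z - 2), so the singularities of f are simple poles at z = 2 + I, z = 2.
  |2 + I|² = 5 < 36 = 6², so this pole is inside the contour.
  |2|² = 4 < 36 = 6², so this pole is inside the contour.

With P(z) = cos(2*z) and Q(z) = z^2 - 4*z - I*z + 4 + 2*I, each pole is simple, so Res(f, z₀) = P(z₀)/Q'(z₀) with Q'(z) = 2*z - 4 - I.
  Res(f, 2 + I) = P(2 + I)/Q'(2 + I) = (cos(4 + 2*I))/(I) = -I*cos(4 + 2*I)
  Res(f, 2) = P(2)/Q'(2) = (cos(4))/(-I) = I*cos(4)

Sum of residues inside C: I*cos(4) - I*cos(4 + 2*I)
∮_C f(z) dz = 2πi · (I*cos(4) - I*cos(4 + 2*I)) = -2*pi*cos(4) + 2*pi*cos(4 + 2*I)

Final answer: -2*pi*cos(4) + 2*pi*cos(4 + 2*I)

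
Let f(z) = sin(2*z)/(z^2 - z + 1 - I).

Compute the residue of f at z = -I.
Write f(z) = P(z)/Q(z) with P(z) = sin(2*z) and Q(z) = z^2 - z + 1 - I.
The denominator factors as Q(z) = (z + I)*(z - 1 - I), so z = -I is a simple zero of Q and P is analytic there; z = -I is therefore a simple pole and
  Res(f, z₀) = P(z₀)/Q'(z₀).

Q'(z) = 2*z - 1, so Q'(-I) = -1 - 2*I.
P(-I) = -I*sinh(2).

Res(f, -I) = (-I*sinh(2))/(-1 - 2*I) = (2/5 + I/5)*sinh(2)

Final answer: (2/5 + I/5)*sinh(2)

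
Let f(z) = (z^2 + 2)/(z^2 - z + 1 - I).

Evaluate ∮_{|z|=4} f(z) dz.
By the residue theorem, ∮_C f(z) dz = 2πi · (sum of the residues of f at the poles inside |z| = 4).

The denominator factors as (z + I)*(z - 1 - I), so the singularities of f are simple poles at z = -I, z = 1 + I.
  |-I|² = 1 < 16 = 4², so this pole is inside the contour.
  |1 + I|² = 2 < 16 = 4², so this pole is inside the contour.

With P(z) = z^2 + 2 and Q(z) = z^2 - z + 1 - I, each pole is simple, so Res(f, z₀) = P(z₀)/Q'(z₀) with Q'(z) = 2*z - 1.
  Res(f, -I) = P(-I)/Q'(-I) = (1)/(-1 - 2*I) = -1/5 + 2*I/5
  Res(f, 1 + I) = P(1 + I)/Q'(1 + I) = (2 + 2*I)/(1 + 2*I) = 6/5 - 2*I/5

Sum of residues inside C: 1
∮_C f(z) dz = 2πi · (1) = 2*I*pi

Final answer: 2*I*pi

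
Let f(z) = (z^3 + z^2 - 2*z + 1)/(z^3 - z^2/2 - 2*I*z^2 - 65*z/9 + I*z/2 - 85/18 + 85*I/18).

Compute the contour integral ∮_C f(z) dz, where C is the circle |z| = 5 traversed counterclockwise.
pi*(-4 + 3*I)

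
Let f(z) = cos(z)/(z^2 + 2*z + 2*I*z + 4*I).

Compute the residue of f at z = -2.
Write f(z) = P(z)/Q(z) with P(z) = cos(z) and Q(z) = z^2 + 2*z + 2*I*z + 4*I.
The denominator factors as Q(z) = (z + 2*I)*(z + 2), so z = -2 is a simple zero of Q and P is analytic there; z = -2 is therefore a simple pole and
  Res(f, z₀) = P(z₀)/Q'(z₀).

Q'(z) = 2*z + 2 + 2*I, so Q'(-2) = -2 + 2*I.
P(-2) = cos(2).

Res(f, -2) = (cos(2))/(-2 + 2*I) = (-1/4 - I/4)*cos(2)

Final answer: (-1/4 - I/4)*cos(2)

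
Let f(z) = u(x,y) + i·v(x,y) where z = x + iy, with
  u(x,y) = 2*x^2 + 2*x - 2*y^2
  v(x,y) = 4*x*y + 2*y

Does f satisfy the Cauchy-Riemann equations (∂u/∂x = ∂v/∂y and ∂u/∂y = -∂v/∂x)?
∂u/∂x = 4*x + 2
∂v/∂y = 4*x + 2
∂u/∂y = -4*y
∂v/∂x = 4*y
∂u/∂x = ∂v/∂y and ∂u/∂y = -∂v/∂x hold identically; f is analytic.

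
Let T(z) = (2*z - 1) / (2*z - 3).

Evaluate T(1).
Substitute z = 1:
  numerator:   2*(1) - 1 = 1
  denominator: 2*(1) - 3 = -1
T(1) = (1)/(-1) = -1

Final answer: -1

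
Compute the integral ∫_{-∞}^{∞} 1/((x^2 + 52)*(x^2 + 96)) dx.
Let f(z) = 1/((z^2 + 52)*(z^2 + 96)). The denominator has no real zeros and deg Q - deg P = 4 ≥ 2, so the integral of f over the upper semicircle |z| = R tends to 0 as R → ∞. Closing the contour in the upper half-plane,
  ∫_{-∞}^{∞} f(x) dx = 2πi · Σ Res(f, z_k)  over the poles with Im z_k > 0.

Zeros of the denominator: z^2 + 96 = 0 gives z = ±4*sqrt(6)*I; z^2 + 52 = 0 gives z = ±2*sqrt(13)*I.
Upper half-plane: z = 2*sqrt(13)*I, z = 4*sqrt(6)*I (simple).

Each pole is a simple zero of Q(z) = z^4 + 148*z^2 + 4992, so Res(f, z₀) = P(z₀)/Q'(z₀) with P(z) = 1, Q'(z) = 4*z^3 + 296*z:
  Res(f, 2*sqrt(13)*I) = (1)/(176*sqrt(13)*I) = -sqrt(13)*I/2288
  Res(f, 4*sqrt(6)*I) = (1)/(-352*sqrt(6)*I) = sqrt(6)*I/2112

Sum of residues: I*(-sqrt(13)/2288 + sqrt(6)/2112)
∫_{-∞}^{∞} f(x) dx = 2πi · (I*(-sqrt(13)/2288 + sqrt(6)/2112)) = pi*(-13*sqrt(6) + 12*sqrt(13))/13728

Final answer: pi*(-13*sqrt(6) + 12*sqrt(13))/13728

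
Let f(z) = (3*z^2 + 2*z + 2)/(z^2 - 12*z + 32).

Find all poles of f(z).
The singularities of f are the zeros of the denominator. Factoring,
  z^2 - 12*z + 32 = (z - 8)*(z - 4)
so the candidates are z = 8, z = 4.

Check the numerator P(z) = 3*z^2 + 2*z + 2 at each one:
  P(8) = 210 ≠ 0, so z = 8 is a (simple) pole.
  P(4) = 58 ≠ 0, so z = 4 is a (simple) pole.

Poles of f: {4, 8}

Final answer: {4, 8}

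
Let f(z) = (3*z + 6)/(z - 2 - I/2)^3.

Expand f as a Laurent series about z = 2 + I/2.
Put w = z - (2 + I/2), i.e. z = w + 2 + I/2. The denominator is w^3, so it suffices to rewrite the numerator in powers of w.

P(z) = 3*z + 6
P(w + 2 + I/2) = 12 + 3*I/2 + 3*w

Dividing each term by w^3:
  f = (12 + 3*I/2)/w^3 + 3/w^2

Substituting back w = z - 2 - I/2:
  f(z) = (12 + 3*I/2)/(z - 2 - I/2)^3 + 3/(z - 2 - I/2)^2

The series is finite because the numerator is a polynomial; the negative powers form the principal part.

Final answer: (12 + 3*I/2)/(z - 2 - I/2)^3 + 3/(z - 2 - I/2)^2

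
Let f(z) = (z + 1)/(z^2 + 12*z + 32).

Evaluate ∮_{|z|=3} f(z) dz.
By the residue theorem, ∮_C f(z) dz = 2πi · (sum of the residues of f at the poles inside |z| = 3).

The denominator factors as (z + 8)*(z + 4), so the singularities of f are simple poles at z = -8, z = -4.
  |-8|² = 64 > 9 = 3², so this pole is outside the contour.
  |-4|² = 16 > 9 = 3², so this pole is outside the contour.

No pole lies inside the contour, so f is analytic on and inside C and the integral is 0 (Cauchy's theorem).

Final answer: 0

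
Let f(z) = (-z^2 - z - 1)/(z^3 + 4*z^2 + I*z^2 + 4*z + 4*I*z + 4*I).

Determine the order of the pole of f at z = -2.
Factor the denominator:
  z^3 + 4*z^2 + I*z^2 + 4*z + 4*I*z + 4*I = (z + 2)^2*(z + I)

The numerator P(z) = -z^2 - z - 1 has P(-2) = -3 ≠ 0, so no factor of (z + 2) cancels.
Near z = -2 we can therefore write f(z) = g(z)/(z + 2)^2 with g analytic at -2 and g(-2) ≠ 0 (g is the numerator divided by the remaining denominator factors).

Hence z = -2 is a pole of order 2.

Final answer: 2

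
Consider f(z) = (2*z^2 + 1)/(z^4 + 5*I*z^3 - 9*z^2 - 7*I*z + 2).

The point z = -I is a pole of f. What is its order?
3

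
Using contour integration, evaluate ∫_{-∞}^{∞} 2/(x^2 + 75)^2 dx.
Let f(z) = 2/(z^2 + 75)^2. The denominator has no real zeros and deg Q - deg P = 4 ≥ 2, so the integral of f over the upper semicircle |z| = R tends to 0 as R → ∞. Closing the contour in the upper half-plane,
  ∫_{-∞}^{∞} f(x) dx = 2πi · Σ Res(f, z_k)  over the poles with Im z_k > 0.

Zeros of the denominator: z^2 + 75 = 0 gives z = ±5*sqrt(3)*I.
Upper half-plane: z = 5*sqrt(3)*I (a pole of order 2).

Write f(z) = g(z)/(z - 5*sqrt(3)*I)^2 with g(z) = 2/(z + 5*sqrt(3)*I)^2. For a double pole, Res(f, z₀) = g'(z₀):
  g'(z) = -4/(z + 5*sqrt(3)*I)^3
  Res(f, 5*sqrt(3)*I) = g'(5*sqrt(3)*I) = -sqrt(3)*I/2250

∫_{-∞}^{∞} f(x) dx = 2πi · (-sqrt(3)*I/2250) = sqrt(3)*pi/1125

Final answer: sqrt(3)*pi/1125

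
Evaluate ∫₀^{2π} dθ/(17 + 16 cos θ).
2*sqrt(33)*pi/33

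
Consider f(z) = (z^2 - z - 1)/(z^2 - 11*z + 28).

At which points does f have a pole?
{4, 7}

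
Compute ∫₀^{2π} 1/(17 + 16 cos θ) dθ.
Let J = ∫₀^{2π} dθ/(17 + 16 cos θ).
Put z = e^{iθ}: then cos θ = (z + 1/z)/2, dθ = dz/(iz), and z runs once counterclockwise around |z| = 1:
  J = ∮_{|z|=1} 1/(17 + 16*(z + 1/z)/2) · dz/(iz) = (2/i) ∮_{|z|=1} dz/(16*z^2 + 34*z + 16).
The roots of 16*z^2 + 34*z + 16 are z = (-17 ± sqrt(17^2 - 16^2))/16, with sqrt(33) = sqrt(33); their product is 1, so only z₊ = -17/16 + sqrt(33)/16 lies inside the unit circle (z₋ = -17/16 - sqrt(33)/16 lies outside).
z₊ is a simple zero of q(z) = 16*z^2 + 34*z + 16, so Res(1/q, z₊) = 1/q'(z₊) with q'(z) = 32*z + 34; and q'(z₊) = 16*(z₊ - z₋) = 2*sqrt(33).
Therefore J = (2/i) · 2πi · 1/(2*sqrt(33)) = 2*pi/(sqrt(33)) = 2*sqrt(33)*pi/33

Final answer: 2*sqrt(33)*pi/33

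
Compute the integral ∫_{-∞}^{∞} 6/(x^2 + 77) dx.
Let f(z) = 6/(z^2 + 77). The denominator has no real zeros and deg Q - deg P = 2 ≥ 2, so the integral of f over the upper semicircle |z| = R tends to 0 as R → ∞. Closing the contour in the upper half-plane,
  ∫_{-∞}^{∞} f(x) dx = 2πi · Σ Res(f, z_k)  over the poles with Im z_k > 0.

Zeros of the denominator: z^2 + 77 = 0 gives z = ±sqrt(77)*I.
Upper half-plane: z = sqrt(77)*I (simple).

Each pole is a simple zero of Q(z) = z^2 + 77, so Res(f, z₀) = P(z₀)/Q'(z₀) with P(z) = 6, Q'(z) = 2*z:
  Res(f, sqrt(77)*I) = (6)/(2*sqrt(77)*I) = -3*sqrt(77)*I/77

∫_{-∞}^{∞} f(x) dx = 2πi · (-3*sqrt(77)*I/77) = 6*sqrt(77)*pi/77

Final answer: 6*sqrt(77)*pi/77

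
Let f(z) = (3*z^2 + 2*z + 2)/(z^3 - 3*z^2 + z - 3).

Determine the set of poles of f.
{-I, I, 3}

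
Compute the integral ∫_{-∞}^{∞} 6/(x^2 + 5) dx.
Let f(z) = 6/(z^2 + 5). The denominator has no real zeros and deg Q - deg P = 2 ≥ 2, so the integral of f over the upper semicircle |z| = R tends to 0 as R → ∞. Closing the contour in the upper half-plane,
  ∫_{-∞}^{∞} f(x) dx = 2πi · Σ Res(f, z_k)  over the poles with Im z_k > 0.

Zeros of the denominator: z^2 + 5 = 0 gives z = ±sqrt(5)*I.
Upper half-plane: z = sqrt(5)*I (simple).

Each pole is a simple zero of Q(z) = z^2 + 5, so Res(f, z₀) = P(z₀)/Q'(z₀) with P(z) = 6, Q'(z) = 2*z:
  Res(f, sqrt(5)*I) = (6)/(2*sqrt(5)*I) = -3*sqrt(5)*I/5

∫_{-∞}^{∞} f(x) dx = 2πi · (-3*sqrt(5)*I/5) = 6*sqrt(5)*pi/5

Final answer: 6*sqrt(5)*pi/5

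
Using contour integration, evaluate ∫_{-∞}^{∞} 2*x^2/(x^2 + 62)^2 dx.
sqrt(62)*pi/62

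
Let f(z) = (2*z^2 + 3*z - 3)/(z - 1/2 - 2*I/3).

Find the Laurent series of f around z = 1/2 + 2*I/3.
(-17/9 + 10*I/3)/(z - 1/2 - 2*I/3) + 5 + 8*I/3 + 2*(z - 1/2 - 2*I/3)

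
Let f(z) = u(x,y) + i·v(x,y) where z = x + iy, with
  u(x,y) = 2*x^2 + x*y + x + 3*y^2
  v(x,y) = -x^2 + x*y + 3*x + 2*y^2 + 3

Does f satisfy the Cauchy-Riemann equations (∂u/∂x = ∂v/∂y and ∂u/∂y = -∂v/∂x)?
∂u/∂x = 4*x + y + 1
∂v/∂y = x + 4*y
∂u/∂y = x + 6*y
∂v/∂x = -2*x + y + 3
∂u/∂x ≠ ∂v/∂y and ∂u/∂y ≠ -∂v/∂x; the Cauchy-Riemann equations are not satisfied, so f is not analytic.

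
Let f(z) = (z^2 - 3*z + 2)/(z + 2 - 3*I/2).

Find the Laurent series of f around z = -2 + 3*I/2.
Put w = z - (-2 + 3*I/2), i.e. z = w - 2 + 3*I/2. The denominator is w, so it suffices to rewrite the numerator in powers of w.

P(z) = z^2 - 3*z + 2
P(w - 2 + 3*I/2) = 39/4 - 21*I/2 + (-7 + 3*I)*w + w^2

Dividing each term by w:
  f = (39/4 - 21*I/2)/w - 7 + 3*I + w

Substituting back w = z + 2 - 3*I/2:
  f(z) = (39/4 - 21*I/2)/(z + 2 - 3*I/2) - 7 + 3*I + (z + 2 - 3*I/2)

The series is finite because the numerator is a polynomial; the negative powers form the principal part, and the coefficient of 1/(z + 2 - 3*I/2) gives Res(f, -2 + 3*I/2) = 39/4 - 21*I/2.

Final answer: (39/4 - 21*I/2)/(z + 2 - 3*I/2) - 7 + 3*I + (z + 2 - 3*I/2)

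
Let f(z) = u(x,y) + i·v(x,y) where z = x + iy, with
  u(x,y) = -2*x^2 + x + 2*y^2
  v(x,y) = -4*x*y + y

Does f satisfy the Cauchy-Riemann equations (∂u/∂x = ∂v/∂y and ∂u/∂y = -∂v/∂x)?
∂u/∂x = 1 - 4*x
∂v/∂y = 1 - 4*x
∂u/∂y = 4*y
∂v/∂x = -4*y
∂u/∂x = ∂v/∂y and ∂u/∂y = -∂v/∂x hold identically; f is analytic.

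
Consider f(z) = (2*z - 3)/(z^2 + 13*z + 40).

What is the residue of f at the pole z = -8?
Write f(z) = P(z)/Q(z) with P(z) = 2*z - 3 and Q(z) = z^2 + 13*z + 40.
The denominator factors as Q(z) = (z + 5)*(z + 8), so z = -8 is a simple zero of Q and P is analytic there; z = -8 is therefore a simple pole and
  Res(f, z₀) = P(z₀)/Q'(z₀).

Q'(z) = 2*z + 13, so Q'(-8) = -3.
P(-8) = -19.

Res(f, -8) = (-19)/(-3) = 19/3

Final answer: 19/3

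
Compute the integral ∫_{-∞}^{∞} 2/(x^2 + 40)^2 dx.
Let f(z) = 2/(z^2 + 40)^2. The denominator has no real zeros and deg Q - deg P = 4 ≥ 2, so the integral of f over the upper semicircle |z| = R tends to 0 as R → ∞. Closing the contour in the upper half-plane,
  ∫_{-∞}^{∞} f(x) dx = 2πi · Σ Res(f, z_k)  over the poles with Im z_k > 0.

Zeros of the denominator: z^2 + 40 = 0 gives z = ±2*sqrt(10)*I.
Upper half-plane: z = 2*sqrt(10)*I (a pole of order 2).

Write f(z) = g(z)/(z - 2*sqrt(10)*I)^2 with g(z) = 2/(z + 2*sqrt(10)*I)^2. For a double pole, Res(f, z₀) = g'(z₀):
  g'(z) = -4/(z + 2*sqrt(10)*I)^3
  Res(f, 2*sqrt(10)*I) = g'(2*sqrt(10)*I) = -sqrt(10)*I/1600

∫_{-∞}^{∞} f(x) dx = 2πi · (-sqrt(10)*I/1600) = sqrt(10)*pi/800

Final answer: sqrt(10)*pi/800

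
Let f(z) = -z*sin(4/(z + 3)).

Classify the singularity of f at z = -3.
essential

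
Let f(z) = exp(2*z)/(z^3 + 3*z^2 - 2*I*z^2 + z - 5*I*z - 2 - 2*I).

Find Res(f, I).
Write f(z) = P(z)/Q(z) with P(z) = exp(2*z) and Q(z) = z^3 + 3*z^2 - 2*I*z^2 + z - 5*I*z - 2 - 2*I.
The denominator factors as Q(z) = (z + 2)*(z - I)*(z + 1 - I), so z = I is a simple zero of Q and P is analytic there; z = I is therefore a simple pole and
  Res(f, z₀) = P(z₀)/Q'(z₀).

Q'(z) = 3*z^2 + 6*z - 4*I*z + 1 - 5*I, so Q'(I) = 2 + I.
P(I) = exp(2*I).

Res(f, I) = (exp(2*I))/(2 + I) = (2/5 - I/5)*exp(2*I)

Final answer: (2/5 - I/5)*exp(2*I)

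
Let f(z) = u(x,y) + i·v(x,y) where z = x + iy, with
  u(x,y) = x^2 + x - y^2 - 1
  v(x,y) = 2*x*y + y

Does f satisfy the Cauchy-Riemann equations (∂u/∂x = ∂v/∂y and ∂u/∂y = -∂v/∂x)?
∂u/∂x = 2*x + 1
∂v/∂y = 2*x + 1
∂u/∂y = -2*y
∂v/∂x = 2*y
∂u/∂x = ∂v/∂y and ∂u/∂y = -∂v/∂x hold identically; f is analytic.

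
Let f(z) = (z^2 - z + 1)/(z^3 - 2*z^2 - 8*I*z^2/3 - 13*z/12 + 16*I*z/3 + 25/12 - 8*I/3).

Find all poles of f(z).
The singularities of f are the zeros of the denominator. Factoring,
  z^3 - 2*z^2 - 8*I*z^2/3 - 13*z/12 + 16*I*z/3 + 25/12 - 8*I/3 = (z - 3/2 - 2*I/3)*(z + 1/2 - 2*I)*(z - 1)
so the candidates are z = 3/2 + 2*I/3, z = -1/2 + 2*I, z = 1.

Check the numerator P(z) = z^2 - z + 1 at each one:
  P(3/2 + 2*I/3) = 47/36 + 4*I/3 ≠ 0, so z = 3/2 + 2*I/3 is a (simple) pole.
  P(-1/2 + 2*I) = -9/4 - 4*I ≠ 0, so z = -1/2 + 2*I is a (simple) pole.
  P(1) = 1 ≠ 0, so z = 1 is a (simple) pole.

Poles of f: {-1/2 + 2*I, 1, 3/2 + 2*I/3}

Final answer: {-1/2 + 2*I, 1, 3/2 + 2*I/3}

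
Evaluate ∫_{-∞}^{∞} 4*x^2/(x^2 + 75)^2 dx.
Let f(z) = 4*z^2/(z^2 + 75)^2. The denominator has no real zeros and deg Q - deg P = 2 ≥ 2, so the integral of f over the upper semicircle |z| = R tends to 0 as R → ∞. Closing the contour in the upper half-plane,
  ∫_{-∞}^{∞} f(x) dx = 2πi · Σ Res(f, z_k)  over the poles with Im z_k > 0.

Zeros of the denominator: z^2 + 75 = 0 gives z = ±5*sqrt(3)*I.
Upper half-plane: z = 5*sqrt(3)*I (a pole of order 2).

Write f(z) = g(z)/(z - 5*sqrt(3)*I)^2 with g(z) = 4*z^2/(z + 5*sqrt(3)*I)^2. For a double pole, Res(f, z₀) = g'(z₀):
  g'(z) = 40*sqrt(3)*I*z/(z + 5*sqrt(3)*I)^3
  Res(f, 5*sqrt(3)*I) = g'(5*sqrt(3)*I) = -sqrt(3)*I/15

∫_{-∞}^{∞} f(x) dx = 2πi · (-sqrt(3)*I/15) = 2*sqrt(3)*pi/15

Final answer: 2*sqrt(3)*pi/15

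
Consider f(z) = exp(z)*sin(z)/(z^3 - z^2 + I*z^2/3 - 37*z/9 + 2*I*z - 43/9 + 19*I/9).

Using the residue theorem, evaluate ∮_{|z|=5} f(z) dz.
By the residue theorem, ∮_C f(z) dz = 2πi · (sum of the residues of f at the poles inside |z| = 5).

The denominator factors as (z + 1 + 2*I/3)*(z + 1 - I)*(z - 3 + 2*I/3), so the singularities of f are simple poles at z = -1 - 2*I/3, z = -1 + I, z = 3 - 2*I/3.
  |-1 - 2*I/3|² = 13/9 < 25 = 5², so this pole is inside the contour.
  |-1 + I|² = 2 < 25 = 5², so this pole is inside the contour.
  |3 - 2*I/3|² = 85/9 < 25 = 5², so this pole is inside the contour.

With P(z) = exp(z)*sin(z) and Q(z) = z^3 - z^2 + I*z^2/3 - 37*z/9 + 2*I*z - 43/9 + 19*I/9, each pole is simple, so Res(f, z₀) = P(z₀)/Q'(z₀) with Q'(z) = 3*z^2 - 2*z + 2*I*z/3 - 37/9 + 2*I.
  Res(f, -1 - 2*I/3) = P(-1 - 2*I/3)/Q'(-1 - 2*I/3) = (-exp(-1 - 2*I/3)*sin(1 + 2*I/3))/(20*I/3) = 3*I*exp(-1 - 2*I/3)*sin(1 + 2*I/3)/20
  Res(f, -1 + I) = P(-1 + I)/Q'(-1 + I) = (-exp(-1 + I)*sin(1 - I))/(-25/9 - 20*I/3) = (9/169 - 108*I/845)*exp(-1 + I)*sin(1 - I)
  Res(f, 3 - 2*I/3) = P(3 - 2*I/3)/Q'(3 - 2*I/3) = (exp(3 - 2*I/3)*sin(3 - 2*I/3))/(16 - 20*I/3) = (9/169 + 15*I/676)*exp(3 - 2*I/3)*sin(3 - 2*I/3)

Sum of residues inside C: (9/169 - 108*I/845)*exp(-1 + I)*sin(1 - I) + 3*I*exp(-1 - 2*I/3)*sin(1 + 2*I/3)/20 + (9/169 + 15*I/676)*exp(3 - 2*I/3)*sin(3 - 2*I/3)
∮_C f(z) dz = 2πi · ((9/169 - 108*I/845)*exp(-1 + I)*sin(1 - I) + 3*I*exp(-1 - 2*I/3)*sin(1 + 2*I/3)/20 + (9/169 + 15*I/676)*exp(3 - 2*I/3)*sin(3 - 2*I/3)) = -3*pi*exp(-1 - 2*I/3)*sin(1 + 2*I/3)/10 + pi*(216/845 + 18*I/169)*exp(-1 + I)*sin(1 - I) + pi*(-15/338 + 18*I/169)*exp(3 - 2*I/3)*sin(3 - 2*I/3)

Final answer: -3*pi*exp(-1 - 2*I/3)*sin(1 + 2*I/3)/10 + pi*(216/845 + 18*I/169)*exp(-1 + I)*sin(1 - I) + pi*(-15/338 + 18*I/169)*exp(3 - 2*I/3)*sin(3 - 2*I/3)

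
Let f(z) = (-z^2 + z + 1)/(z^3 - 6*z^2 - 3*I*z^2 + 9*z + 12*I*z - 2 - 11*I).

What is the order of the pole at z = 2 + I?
Factor the denominator:
  z^3 - 6*z^2 - 3*I*z^2 + 9*z + 12*I*z - 2 - 11*I = (z - 2 - I)^3

The numerator P(z) = -z^2 + z + 1 has P(2 + I) = -3*I ≠ 0, so no factor of (z - 2 - I) cancels.
Near z = 2 + I we can therefore write f(z) = g(z)/(z - 2 - I)^3 with g analytic at 2 + I and g(2 + I) ≠ 0 (g is just the numerator).

Hence z = 2 + I is a pole of order 3.

Final answer: 3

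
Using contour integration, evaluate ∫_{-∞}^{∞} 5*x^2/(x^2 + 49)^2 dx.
5*pi/14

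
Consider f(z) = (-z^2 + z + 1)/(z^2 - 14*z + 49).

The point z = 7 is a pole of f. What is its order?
Factor the denominator:
  z^2 - 14*z + 49 = (z - 7)^2

The numerator P(z) = -z^2 + z + 1 has P(7) = -41 ≠ 0, so no factor of (z - 7) cancels.
Near z = 7 we can therefore write f(z) = g(z)/(z - 7)^2 with g analytic at 7 and g(7) ≠ 0 (g is just the numerator).

Hence z = 7 is a pole of order 2.

Final answer: 2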